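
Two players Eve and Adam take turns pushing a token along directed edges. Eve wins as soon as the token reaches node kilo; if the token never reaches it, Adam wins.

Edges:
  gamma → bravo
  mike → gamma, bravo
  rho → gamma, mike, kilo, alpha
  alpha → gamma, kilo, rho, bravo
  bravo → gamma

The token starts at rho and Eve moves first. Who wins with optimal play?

Eve

Track states (vertex, player-to-move).
A0 = {(kilo,Eve), (kilo,Adam)}
A1: add {(rho,Eve), (alpha,Eve)}.
(rho,Eve) ∈ A1 ⇒ Eve forces the target.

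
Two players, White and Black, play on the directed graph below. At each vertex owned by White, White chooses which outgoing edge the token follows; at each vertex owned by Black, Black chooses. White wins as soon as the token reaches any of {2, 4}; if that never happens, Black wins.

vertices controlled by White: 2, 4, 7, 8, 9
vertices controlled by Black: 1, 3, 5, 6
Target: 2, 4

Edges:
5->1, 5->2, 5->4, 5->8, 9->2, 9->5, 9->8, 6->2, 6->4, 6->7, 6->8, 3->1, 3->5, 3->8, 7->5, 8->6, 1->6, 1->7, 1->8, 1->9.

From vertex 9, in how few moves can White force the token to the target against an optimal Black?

A0 = {2, 4}
A1: add {9} — 9 (White) has 9→2.
A2 = A1; e.g. 1 (Black) can still go to 6. Fixed point.
9 enters the attractor at level 1, so White can force the target in 1 move from there.

1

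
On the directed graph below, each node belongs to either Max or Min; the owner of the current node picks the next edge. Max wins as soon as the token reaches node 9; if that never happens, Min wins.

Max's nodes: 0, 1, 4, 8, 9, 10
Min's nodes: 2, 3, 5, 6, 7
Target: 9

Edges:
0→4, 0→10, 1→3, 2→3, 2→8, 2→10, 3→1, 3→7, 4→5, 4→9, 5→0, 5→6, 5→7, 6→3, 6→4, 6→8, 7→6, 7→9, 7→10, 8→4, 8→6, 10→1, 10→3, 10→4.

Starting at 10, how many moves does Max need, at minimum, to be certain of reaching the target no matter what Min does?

A0 = {9}
A1: add {4} — 4 (Max) has 4→9.
A2: add {0, 8, 10} — 0 (Max) has 0→4; 8 (Max) has 8→4; 10 (Max) has 10→4.
A3 = A2; e.g. 1 (Max) has no edge into A2. Fixed point.
10 enters the attractor at level 2, so Max can force the target in 2 moves from there.

2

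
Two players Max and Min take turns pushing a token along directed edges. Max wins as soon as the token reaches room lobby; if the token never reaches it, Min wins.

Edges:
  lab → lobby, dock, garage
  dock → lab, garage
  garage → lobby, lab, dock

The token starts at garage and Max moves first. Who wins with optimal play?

Track states (vertex, player-to-move).
A0 = {(lobby,Max), (lobby,Min)}
A1: add {(lab,Max), (garage,Max)}.
(garage,Max) ∈ A1 ⇒ Max forces the target.

Max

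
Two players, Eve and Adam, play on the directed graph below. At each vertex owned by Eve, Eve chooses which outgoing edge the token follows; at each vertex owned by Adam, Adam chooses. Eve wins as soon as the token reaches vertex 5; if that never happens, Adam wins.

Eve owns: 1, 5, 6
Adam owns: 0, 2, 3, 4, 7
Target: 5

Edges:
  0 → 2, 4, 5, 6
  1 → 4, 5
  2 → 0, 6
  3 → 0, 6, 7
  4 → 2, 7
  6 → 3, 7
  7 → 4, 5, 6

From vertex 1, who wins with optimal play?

A0 = {5}
A1: add {1} — 1 (Eve) has 1→5.
A2 = A1; e.g. 0 (Adam) can still go to 2. Fixed point.
1 ∈ A1, so Eve can force the target.

Eve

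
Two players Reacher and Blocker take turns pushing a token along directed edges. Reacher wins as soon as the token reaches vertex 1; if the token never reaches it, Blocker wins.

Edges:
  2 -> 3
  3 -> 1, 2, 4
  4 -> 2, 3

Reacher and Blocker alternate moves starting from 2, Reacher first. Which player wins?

Track states (vertex, player-to-move).
A0 = {(1,Reacher), (1,Blocker)}
A1: add {(3,Reacher)}.
A2: add {(2,Blocker)}.
A3: add {(4,Reacher)}.
A4 = A3; e.g. (2,Reacher) stays out. (2,Reacher) never enters ⇒ Blocker avoids the target.

Blocker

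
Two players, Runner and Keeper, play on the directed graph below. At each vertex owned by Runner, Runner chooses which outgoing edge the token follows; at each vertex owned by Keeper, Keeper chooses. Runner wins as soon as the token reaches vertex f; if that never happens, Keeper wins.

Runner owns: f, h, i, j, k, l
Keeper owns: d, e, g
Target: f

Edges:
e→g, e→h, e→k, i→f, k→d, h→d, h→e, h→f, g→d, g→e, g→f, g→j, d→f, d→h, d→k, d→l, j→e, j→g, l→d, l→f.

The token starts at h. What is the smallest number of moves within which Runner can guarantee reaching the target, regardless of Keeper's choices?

A0 = {f}
A1: add {h, i, l} — h (Runner) has h→f; i (Runner) has i→f; l (Runner) has l→f.
A2 = A1; e.g. d (Keeper) can still go to k. Fixed point.
h enters the attractor at level 1, so Runner can force the target in 1 move from there.

1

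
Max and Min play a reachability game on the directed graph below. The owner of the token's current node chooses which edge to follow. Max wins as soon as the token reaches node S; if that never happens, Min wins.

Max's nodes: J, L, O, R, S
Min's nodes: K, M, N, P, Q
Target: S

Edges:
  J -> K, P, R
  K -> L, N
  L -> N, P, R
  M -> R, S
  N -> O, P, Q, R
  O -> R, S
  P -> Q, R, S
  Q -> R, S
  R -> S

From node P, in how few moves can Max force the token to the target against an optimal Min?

A0 = {S}
A1: add {O, R} — O (Max) has O→S; R (Max) has R→S.
A2: add {J, L, M, Q} — J (Max) has J→R; L (Max) has L→R; M (Min): all of {R, S} already in; Q (Min): all of {R, S} already in.
A3: add {P} — P (Min): all of {Q, R, S} already in.
P enters the attractor at level 3, so Max can force the target in 3 moves from there.

3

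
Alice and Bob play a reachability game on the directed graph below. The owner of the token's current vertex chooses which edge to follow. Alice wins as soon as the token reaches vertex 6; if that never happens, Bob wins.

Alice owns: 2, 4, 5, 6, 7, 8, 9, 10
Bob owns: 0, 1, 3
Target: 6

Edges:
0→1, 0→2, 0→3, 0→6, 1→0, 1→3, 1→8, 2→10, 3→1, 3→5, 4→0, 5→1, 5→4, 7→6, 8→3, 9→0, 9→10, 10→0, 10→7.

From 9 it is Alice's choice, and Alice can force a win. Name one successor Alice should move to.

10

A0 = {6}
A1: add {7} — 7 (Alice) has 7→6.
A2: add {10} — 10 (Alice) has 10→7.
A3: add {2, 9} — 2 (Alice) has 2→10; 9 (Alice) has 9→10.
A4 = A3; e.g. 0 (Bob) can still go to 1. Fixed point.
From 9, successor 10 is in the attractor (rank 2); the other successor 0 is not.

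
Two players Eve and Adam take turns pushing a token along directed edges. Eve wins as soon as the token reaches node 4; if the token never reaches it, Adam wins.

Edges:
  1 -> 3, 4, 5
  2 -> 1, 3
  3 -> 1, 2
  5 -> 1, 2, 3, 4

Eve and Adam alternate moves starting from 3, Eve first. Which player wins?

Track states (vertex, player-to-move).
A0 = {(4,Eve), (4,Adam)}
A1: add {(1,Eve), (5,Eve)}.
A2 = A1; e.g. (1,Adam) stays out. (3,Eve) never enters ⇒ Adam avoids the target.

Adam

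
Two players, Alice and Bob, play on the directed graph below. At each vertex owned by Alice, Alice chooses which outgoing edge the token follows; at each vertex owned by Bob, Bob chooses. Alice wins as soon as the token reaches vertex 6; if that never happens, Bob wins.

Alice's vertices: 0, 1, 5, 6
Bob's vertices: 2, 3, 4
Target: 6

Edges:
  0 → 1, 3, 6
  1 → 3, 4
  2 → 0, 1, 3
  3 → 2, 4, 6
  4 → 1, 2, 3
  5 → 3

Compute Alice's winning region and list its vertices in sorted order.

A0 = {6}
A1: add {0} — 0 (Alice) has 0→6.
A2 = A1; e.g. 1 (Alice) has no edge into A1. Fixed point.
Alice's winning region = {0, 6}.

0, 6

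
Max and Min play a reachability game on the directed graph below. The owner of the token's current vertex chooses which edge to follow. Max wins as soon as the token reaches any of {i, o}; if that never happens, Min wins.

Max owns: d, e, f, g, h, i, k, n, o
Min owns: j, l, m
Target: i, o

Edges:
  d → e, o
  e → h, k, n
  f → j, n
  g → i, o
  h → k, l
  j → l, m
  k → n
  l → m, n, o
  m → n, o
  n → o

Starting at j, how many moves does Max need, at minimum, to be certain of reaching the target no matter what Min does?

4

A0 = {i, o}
A1: add {d, g, n} — d (Max) has d→o; g (Max) has g→i; n (Max) has n→o.
A2: add {e, f, k, m} — e (Max) has e→n; f (Max) has f→n; k (Max) has k→n; m (Min): all of {n, o} already in.
A3: add {h, l} — h (Max) has h→k; l (Min): all of {m, n, o} already in.
A4: add {j} — j (Min): all of {l, m} already in.
A4 = all vertices. Fixed point.
j enters the attractor at level 4, so Max can force the target in 4 moves from there.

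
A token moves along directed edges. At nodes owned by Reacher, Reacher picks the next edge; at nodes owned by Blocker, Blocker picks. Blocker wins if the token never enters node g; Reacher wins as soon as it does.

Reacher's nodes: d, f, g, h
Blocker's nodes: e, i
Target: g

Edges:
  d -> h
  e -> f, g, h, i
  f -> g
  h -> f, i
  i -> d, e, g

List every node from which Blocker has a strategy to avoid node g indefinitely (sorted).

e, i

A0 = {g}
A1: add {f} — f (Reacher) has f→g.
A2: add {h} — h (Reacher) has h→f.
A3: add {d} — d (Reacher) has d→h.
A4 = A3; e.g. e (Blocker) can still go to i. Fixed point.
Reacher's attractor = {d, f, g, h}; Blocker avoids the target exactly from the complement.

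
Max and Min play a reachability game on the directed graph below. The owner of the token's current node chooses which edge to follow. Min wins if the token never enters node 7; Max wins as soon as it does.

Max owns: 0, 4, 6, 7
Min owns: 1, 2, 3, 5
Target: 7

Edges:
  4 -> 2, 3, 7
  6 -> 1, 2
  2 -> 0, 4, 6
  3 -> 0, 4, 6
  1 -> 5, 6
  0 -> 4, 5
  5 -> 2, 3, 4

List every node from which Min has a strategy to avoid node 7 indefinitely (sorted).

A0 = {7}
A1: add {4} — 4 (Max) has 4→7.
A2: add {0} — 0 (Max) has 0→4.
A3 = A2; e.g. 1 (Min) can still go to 5. Fixed point.
Max's attractor = {0, 4, 7}; Min avoids the target exactly from the complement.

1, 2, 3, 5, 6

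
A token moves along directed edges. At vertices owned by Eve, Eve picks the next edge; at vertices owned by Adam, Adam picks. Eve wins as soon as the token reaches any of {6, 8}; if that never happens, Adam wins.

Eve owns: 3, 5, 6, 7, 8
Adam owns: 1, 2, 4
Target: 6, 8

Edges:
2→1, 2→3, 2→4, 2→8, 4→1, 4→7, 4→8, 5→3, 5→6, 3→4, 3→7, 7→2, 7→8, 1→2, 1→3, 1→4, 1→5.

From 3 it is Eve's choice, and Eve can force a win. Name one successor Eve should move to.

7

A0 = {6, 8}
A1: add {5, 7} — 5 (Eve) has 5→6; 7 (Eve) has 7→8.
A2: add {3} — 3 (Eve) has 3→7.
A3 = A2; e.g. 1 (Adam) can still go to 2. Fixed point.
From 3, successor 7 is in the attractor (rank 1); the other successor 4 is not.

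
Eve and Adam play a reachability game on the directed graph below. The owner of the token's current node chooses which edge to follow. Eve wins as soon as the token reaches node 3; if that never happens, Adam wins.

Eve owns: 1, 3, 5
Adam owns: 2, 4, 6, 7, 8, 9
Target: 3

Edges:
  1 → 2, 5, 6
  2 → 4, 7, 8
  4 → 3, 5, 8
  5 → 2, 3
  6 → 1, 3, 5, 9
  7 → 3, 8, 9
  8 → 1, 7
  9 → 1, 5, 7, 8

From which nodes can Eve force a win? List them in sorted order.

A0 = {3}
A1: add {5} — 5 (Eve) has 5→3.
A2: add {1} — 1 (Eve) has 1→5.
A3 = A2; e.g. 2 (Adam) can still go to 4. Fixed point.
Eve's winning region = {1, 3, 5}.

1, 3, 5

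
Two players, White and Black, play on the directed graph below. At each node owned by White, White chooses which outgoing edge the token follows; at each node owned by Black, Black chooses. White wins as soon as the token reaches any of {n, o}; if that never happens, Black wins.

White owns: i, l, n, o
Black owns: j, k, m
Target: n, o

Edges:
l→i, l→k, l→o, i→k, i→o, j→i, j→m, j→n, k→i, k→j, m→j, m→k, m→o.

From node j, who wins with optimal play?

Black

A0 = {n, o}
A1: add {i, l} — i (White) has i→o; l (White) has l→o.
A2 = A1; e.g. j (Black) can still go to m. Fixed point.
j never enters the attractor, so Black can avoid the target forever.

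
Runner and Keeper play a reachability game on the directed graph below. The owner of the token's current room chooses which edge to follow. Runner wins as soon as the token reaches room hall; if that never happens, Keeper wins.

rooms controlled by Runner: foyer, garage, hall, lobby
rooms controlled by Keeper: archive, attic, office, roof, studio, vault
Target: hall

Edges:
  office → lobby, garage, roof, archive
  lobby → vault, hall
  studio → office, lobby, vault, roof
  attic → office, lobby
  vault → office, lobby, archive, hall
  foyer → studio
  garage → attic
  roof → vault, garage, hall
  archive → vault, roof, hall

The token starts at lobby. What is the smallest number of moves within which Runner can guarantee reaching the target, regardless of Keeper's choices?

A0 = {hall}
A1: add {lobby} — lobby (Runner) has lobby→hall.
A2 = A1; e.g. office (Keeper) can still go to garage. Fixed point.
lobby enters the attractor at level 1, so Runner can force the target in 1 move from there.

1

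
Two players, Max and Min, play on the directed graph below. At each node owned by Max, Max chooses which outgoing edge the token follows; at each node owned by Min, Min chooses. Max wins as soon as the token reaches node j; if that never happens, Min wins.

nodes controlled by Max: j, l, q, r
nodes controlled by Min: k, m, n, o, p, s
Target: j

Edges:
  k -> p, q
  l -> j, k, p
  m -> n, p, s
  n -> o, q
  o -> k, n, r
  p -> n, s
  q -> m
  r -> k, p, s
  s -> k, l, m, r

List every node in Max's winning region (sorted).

j, l

A0 = {j}
A1: add {l} — l (Max) has l→j.
A2 = A1; e.g. k (Min) can still go to p. Fixed point.
Max's winning region = {j, l}.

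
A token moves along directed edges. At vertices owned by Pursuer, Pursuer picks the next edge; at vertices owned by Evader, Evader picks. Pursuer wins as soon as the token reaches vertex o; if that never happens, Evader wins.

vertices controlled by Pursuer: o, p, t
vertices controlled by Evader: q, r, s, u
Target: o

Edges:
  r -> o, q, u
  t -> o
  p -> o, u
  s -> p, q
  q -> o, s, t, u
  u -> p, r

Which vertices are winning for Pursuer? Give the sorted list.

o, p, t

A0 = {o}
A1: add {p, t} — p (Pursuer) has p→o; t (Pursuer) has t→o.
A2 = A1; e.g. q (Evader) can still go to s. Fixed point.
Pursuer's winning region = {o, p, t}.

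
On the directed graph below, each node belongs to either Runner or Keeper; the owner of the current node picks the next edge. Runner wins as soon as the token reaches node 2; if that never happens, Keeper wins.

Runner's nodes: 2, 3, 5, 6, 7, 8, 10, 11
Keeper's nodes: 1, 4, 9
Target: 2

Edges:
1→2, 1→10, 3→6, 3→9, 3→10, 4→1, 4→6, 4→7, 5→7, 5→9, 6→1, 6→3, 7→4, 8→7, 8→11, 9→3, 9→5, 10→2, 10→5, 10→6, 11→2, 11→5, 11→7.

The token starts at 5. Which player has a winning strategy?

Keeper

A0 = {2}
A1: add {10, 11} — 10 (Runner) has 10→2; 11 (Runner) has 11→2.
A2: add {1, 3, 8} — 1 (Keeper): all of {2, 10} already in; 3 (Runner) has 3→10; 8 (Runner) has 8→11.
A3: add {6} — 6 (Runner) has 6→1.
A4 = A3; e.g. 4 (Keeper) can still go to 7. Fixed point.
5 never enters the attractor, so Keeper can avoid the target forever.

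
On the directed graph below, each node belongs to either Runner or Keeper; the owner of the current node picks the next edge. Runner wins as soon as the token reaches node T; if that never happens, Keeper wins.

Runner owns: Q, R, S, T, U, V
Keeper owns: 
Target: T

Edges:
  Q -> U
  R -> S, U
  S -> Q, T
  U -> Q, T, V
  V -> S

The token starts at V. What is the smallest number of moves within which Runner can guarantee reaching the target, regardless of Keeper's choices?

2

A0 = {T}
A1: add {S, U} — S (Runner) has S→T; U (Runner) has U→T.
A2: add {Q, R, V} — Q (Runner) has Q→U; R (Runner) has R→S; V (Runner) has V→S.
A2 = all vertices. Fixed point.
V enters the attractor at level 2, so Runner can force the target in 2 moves from there.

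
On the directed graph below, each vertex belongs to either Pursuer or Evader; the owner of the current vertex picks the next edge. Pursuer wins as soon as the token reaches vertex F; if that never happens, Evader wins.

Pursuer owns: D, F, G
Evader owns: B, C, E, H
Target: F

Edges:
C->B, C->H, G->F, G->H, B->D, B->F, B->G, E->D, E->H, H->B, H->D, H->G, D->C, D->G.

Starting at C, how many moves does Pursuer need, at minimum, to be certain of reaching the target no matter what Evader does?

A0 = {F}
A1: add {G} — G (Pursuer) has G→F.
A2: add {D} — D (Pursuer) has D→G.
A3: add {B} — B (Evader): all of {D, F, G} already in.
A4: add {H} — H (Evader): all of {B, D, G} already in.
A5: add {C, E} — C (Evader): all of {B, H} already in; E (Evader): all of {D, H} already in.
A5 = all vertices. Fixed point.
C enters the attractor at level 5, so Pursuer can force the target in 5 moves from there.

5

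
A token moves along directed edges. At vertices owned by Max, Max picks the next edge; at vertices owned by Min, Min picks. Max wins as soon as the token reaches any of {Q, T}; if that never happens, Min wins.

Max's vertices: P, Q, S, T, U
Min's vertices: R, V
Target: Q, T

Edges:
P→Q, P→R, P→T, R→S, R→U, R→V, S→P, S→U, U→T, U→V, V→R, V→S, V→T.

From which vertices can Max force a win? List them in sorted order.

P, Q, S, T, U

A0 = {Q, T}
A1: add {P, U} — P (Max) has P→Q; U (Max) has U→T.
A2: add {S} — S (Max) has S→P.
A3 = A2; e.g. R (Min) can still go to V. Fixed point.
Max's winning region = {P, Q, S, T, U}.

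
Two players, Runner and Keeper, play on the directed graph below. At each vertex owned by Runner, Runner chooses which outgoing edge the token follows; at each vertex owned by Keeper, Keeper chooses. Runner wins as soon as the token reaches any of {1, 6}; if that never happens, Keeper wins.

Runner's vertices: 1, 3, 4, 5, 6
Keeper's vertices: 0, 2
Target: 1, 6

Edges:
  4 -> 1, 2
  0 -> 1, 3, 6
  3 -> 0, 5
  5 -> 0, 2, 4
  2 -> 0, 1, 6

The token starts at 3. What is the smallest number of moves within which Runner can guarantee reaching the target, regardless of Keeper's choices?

A0 = {1, 6}
A1: add {4} — 4 (Runner) has 4→1.
A2: add {5} — 5 (Runner) has 5→4.
A3: add {3} — 3 (Runner) has 3→5.
3 enters the attractor at level 3, so Runner can force the target in 3 moves from there.

3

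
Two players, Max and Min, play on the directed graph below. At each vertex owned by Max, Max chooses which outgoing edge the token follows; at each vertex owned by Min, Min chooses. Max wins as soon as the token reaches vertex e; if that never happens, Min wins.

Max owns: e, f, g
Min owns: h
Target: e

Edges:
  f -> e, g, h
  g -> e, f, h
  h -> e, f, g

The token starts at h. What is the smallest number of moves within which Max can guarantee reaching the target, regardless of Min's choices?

A0 = {e}
A1: add {f, g} — f (Max) has f→e; g (Max) has g→e.
A2: add {h} — h (Min): all of {e, f, g} already in.
A2 = all vertices. Fixed point.
h enters the attractor at level 2, so Max can force the target in 2 moves from there.

2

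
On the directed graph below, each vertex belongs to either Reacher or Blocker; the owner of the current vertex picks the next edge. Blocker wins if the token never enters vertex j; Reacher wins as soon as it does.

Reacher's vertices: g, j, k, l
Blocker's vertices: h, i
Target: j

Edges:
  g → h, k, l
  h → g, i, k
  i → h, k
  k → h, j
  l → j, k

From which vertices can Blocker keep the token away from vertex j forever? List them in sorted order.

A0 = {j}
A1: add {k, l} — k (Reacher) has k→j; l (Reacher) has l→j.
A2: add {g} — g (Reacher) has g→k.
A3 = A2; e.g. h (Blocker) can still go to i. Fixed point.
Reacher's attractor = {g, j, k, l}; Blocker avoids the target exactly from the complement.

h, i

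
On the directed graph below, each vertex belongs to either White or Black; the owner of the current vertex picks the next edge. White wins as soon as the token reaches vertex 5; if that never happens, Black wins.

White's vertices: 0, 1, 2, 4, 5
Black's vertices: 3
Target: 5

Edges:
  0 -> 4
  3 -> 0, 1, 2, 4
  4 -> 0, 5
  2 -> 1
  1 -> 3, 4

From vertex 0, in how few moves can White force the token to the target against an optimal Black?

2

A0 = {5}
A1: add {4} — 4 (White) has 4→5.
A2: add {0, 1} — 0 (White) has 0→4; 1 (White) has 1→4.
0 enters the attractor at level 2, so White can force the target in 2 moves from there.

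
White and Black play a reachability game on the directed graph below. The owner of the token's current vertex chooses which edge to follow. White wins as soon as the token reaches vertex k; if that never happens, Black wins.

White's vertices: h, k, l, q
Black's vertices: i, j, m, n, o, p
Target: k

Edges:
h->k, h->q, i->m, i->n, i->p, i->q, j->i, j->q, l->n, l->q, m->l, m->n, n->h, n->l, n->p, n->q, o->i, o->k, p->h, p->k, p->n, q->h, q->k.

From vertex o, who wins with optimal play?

Black

A0 = {k}
A1: add {h, q} — h (White) has h→k; q (White) has q→k.
A2: add {l} — l (White) has l→q.
A3 = A2; e.g. i (Black) can still go to m. Fixed point.
o never enters the attractor, so Black can avoid the target forever.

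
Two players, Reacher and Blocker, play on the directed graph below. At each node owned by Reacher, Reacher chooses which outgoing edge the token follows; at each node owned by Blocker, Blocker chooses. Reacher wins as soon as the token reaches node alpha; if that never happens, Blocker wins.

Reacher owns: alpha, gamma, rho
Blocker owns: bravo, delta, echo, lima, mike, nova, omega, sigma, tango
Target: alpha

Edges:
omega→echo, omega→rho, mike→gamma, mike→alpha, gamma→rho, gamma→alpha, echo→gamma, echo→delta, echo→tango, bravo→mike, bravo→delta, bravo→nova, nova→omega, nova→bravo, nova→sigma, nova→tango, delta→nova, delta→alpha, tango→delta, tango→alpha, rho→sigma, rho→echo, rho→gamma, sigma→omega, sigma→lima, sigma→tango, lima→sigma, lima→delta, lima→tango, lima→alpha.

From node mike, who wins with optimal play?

A0 = {alpha}
A1: add {gamma} — gamma (Reacher) has gamma→alpha.
A2: add {mike, rho} — mike (Blocker): all of {gamma, alpha} already in; rho (Reacher) has rho→gamma.
A3 = A2; e.g. omega (Blocker) can still go to echo. Fixed point.
mike ∈ A2, so Reacher can force the target.

Reacher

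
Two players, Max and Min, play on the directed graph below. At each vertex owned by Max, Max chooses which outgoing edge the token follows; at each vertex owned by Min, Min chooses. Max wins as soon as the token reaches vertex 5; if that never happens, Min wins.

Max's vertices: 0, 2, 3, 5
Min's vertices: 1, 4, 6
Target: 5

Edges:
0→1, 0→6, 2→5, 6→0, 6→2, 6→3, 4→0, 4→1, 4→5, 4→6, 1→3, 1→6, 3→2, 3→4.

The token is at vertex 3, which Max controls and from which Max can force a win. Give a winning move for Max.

A0 = {5}
A1: add {2} — 2 (Max) has 2→5.
A2: add {3} — 3 (Max) has 3→2.
A3 = A2; e.g. 0 (Max) has no edge into A2. Fixed point.
From 3, successor 2 is in the attractor (rank 1); the other successor 4 is not.

2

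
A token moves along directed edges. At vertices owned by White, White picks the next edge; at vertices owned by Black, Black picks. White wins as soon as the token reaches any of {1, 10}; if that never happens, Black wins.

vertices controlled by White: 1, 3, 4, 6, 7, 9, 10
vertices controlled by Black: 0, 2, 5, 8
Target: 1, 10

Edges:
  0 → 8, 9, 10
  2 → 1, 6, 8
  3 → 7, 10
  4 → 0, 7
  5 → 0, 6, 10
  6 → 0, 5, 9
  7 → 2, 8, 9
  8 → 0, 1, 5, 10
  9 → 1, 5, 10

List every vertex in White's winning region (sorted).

A0 = {1, 10}
A1: add {3, 9} — 3 (White) has 3→10; 9 (White) has 9→1.
A2: add {6, 7} — 6 (White) has 6→9; 7 (White) has 7→9.
A3: add {4} — 4 (White) has 4→7.
A4 = A3; e.g. 0 (Black) can still go to 8. Fixed point.
White's winning region = {1, 3, 4, 6, 7, 9, 10}.

1, 3, 4, 6, 7, 9, 10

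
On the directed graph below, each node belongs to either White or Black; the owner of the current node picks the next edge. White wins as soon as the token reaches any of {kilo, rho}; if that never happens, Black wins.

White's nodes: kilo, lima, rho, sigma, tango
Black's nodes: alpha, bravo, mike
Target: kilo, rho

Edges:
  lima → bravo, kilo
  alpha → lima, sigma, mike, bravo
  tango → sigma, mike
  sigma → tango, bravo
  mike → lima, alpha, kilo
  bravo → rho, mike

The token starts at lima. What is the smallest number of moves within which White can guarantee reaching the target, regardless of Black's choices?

A0 = {kilo, rho}
A1: add {lima} — lima (White) has lima→kilo.
A2 = A1; e.g. alpha (Black) can still go to sigma. Fixed point.
lima enters the attractor at level 1, so White can force the target in 1 move from there.

1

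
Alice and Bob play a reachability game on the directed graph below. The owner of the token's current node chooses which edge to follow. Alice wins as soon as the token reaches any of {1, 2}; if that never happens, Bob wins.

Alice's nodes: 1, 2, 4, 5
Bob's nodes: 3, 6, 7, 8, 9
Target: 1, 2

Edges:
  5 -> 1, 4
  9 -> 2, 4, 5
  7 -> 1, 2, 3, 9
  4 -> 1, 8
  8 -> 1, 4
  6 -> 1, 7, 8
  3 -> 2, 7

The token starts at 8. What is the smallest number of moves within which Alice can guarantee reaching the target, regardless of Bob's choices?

2

A0 = {1, 2}
A1: add {4, 5} — 4 (Alice) has 4→1; 5 (Alice) has 5→1.
A2: add {8, 9} — 8 (Bob): all of {1, 4} already in; 9 (Bob): all of {2, 4, 5} already in.
A3 = A2; e.g. 3 (Bob) can still go to 7. Fixed point.
8 enters the attractor at level 2, so Alice can force the target in 2 moves from there.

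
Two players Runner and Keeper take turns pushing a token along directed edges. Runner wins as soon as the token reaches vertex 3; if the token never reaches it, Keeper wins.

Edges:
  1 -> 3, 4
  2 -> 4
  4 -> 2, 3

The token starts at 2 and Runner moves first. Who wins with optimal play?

Keeper

Track states (vertex, player-to-move).
A0 = {(3,Runner), (3,Keeper)}
A1: add {(1,Runner), (4,Runner)}.
A2: add {(1,Keeper), (2,Keeper)}.
A3 = A2; e.g. (2,Runner) stays out. (2,Runner) never enters ⇒ Keeper avoids the target.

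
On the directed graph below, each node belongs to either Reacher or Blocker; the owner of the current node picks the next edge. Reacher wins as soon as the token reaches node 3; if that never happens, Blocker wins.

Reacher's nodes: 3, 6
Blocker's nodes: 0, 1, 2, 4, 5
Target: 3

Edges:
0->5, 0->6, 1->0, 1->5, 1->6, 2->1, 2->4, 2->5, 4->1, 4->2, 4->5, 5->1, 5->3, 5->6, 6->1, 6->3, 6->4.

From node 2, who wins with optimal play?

A0 = {3}
A1: add {6} — 6 (Reacher) has 6→3.
A2 = A1; e.g. 0 (Blocker) can still go to 5. Fixed point.
2 never enters the attractor, so Blocker can avoid the target forever.

Blocker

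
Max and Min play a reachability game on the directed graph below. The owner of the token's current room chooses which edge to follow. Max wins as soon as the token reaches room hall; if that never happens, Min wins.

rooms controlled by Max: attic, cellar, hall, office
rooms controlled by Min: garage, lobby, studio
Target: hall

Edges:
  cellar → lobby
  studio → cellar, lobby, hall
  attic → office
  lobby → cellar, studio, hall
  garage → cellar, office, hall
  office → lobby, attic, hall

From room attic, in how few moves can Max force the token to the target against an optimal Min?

2

A0 = {hall}
A1: add {office} — office (Max) has office→hall.
A2: add {attic} — attic (Max) has attic→office.
A3 = A2; e.g. cellar (Max) has no edge into A2. Fixed point.
attic enters the attractor at level 2, so Max can force the target in 2 moves from there.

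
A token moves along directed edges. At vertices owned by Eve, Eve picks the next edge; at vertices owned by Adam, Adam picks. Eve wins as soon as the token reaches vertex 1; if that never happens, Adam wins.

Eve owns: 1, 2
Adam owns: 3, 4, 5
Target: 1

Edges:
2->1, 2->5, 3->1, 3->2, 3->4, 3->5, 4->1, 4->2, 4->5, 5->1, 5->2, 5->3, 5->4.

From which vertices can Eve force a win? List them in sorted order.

A0 = {1}
A1: add {2} — 2 (Eve) has 2→1.
A2 = A1; e.g. 3 (Adam) can still go to 4. Fixed point.
Eve's winning region = {1, 2}.

1, 2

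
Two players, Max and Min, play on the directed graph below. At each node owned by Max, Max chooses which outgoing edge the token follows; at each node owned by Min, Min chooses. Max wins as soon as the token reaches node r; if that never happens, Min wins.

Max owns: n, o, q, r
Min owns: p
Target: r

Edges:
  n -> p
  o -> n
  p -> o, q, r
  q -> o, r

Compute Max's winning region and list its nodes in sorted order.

A0 = {r}
A1: add {q} — q (Max) has q→r.
A2 = A1; e.g. n (Max) has no edge into A1. Fixed point.
Max's winning region = {q, r}.

q, r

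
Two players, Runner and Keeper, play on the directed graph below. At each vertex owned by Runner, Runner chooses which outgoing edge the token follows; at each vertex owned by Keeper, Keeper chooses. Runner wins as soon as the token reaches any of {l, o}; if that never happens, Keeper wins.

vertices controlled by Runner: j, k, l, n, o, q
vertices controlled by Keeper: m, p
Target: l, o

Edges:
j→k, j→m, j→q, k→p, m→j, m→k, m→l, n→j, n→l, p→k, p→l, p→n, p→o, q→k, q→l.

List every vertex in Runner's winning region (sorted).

A0 = {l, o}
A1: add {n, q} — n (Runner) has n→l; q (Runner) has q→l.
A2: add {j} — j (Runner) has j→q.
A3 = A2; e.g. k (Runner) has no edge into A2. Fixed point.
Runner's winning region = {j, l, n, o, q}.

j, l, n, o, q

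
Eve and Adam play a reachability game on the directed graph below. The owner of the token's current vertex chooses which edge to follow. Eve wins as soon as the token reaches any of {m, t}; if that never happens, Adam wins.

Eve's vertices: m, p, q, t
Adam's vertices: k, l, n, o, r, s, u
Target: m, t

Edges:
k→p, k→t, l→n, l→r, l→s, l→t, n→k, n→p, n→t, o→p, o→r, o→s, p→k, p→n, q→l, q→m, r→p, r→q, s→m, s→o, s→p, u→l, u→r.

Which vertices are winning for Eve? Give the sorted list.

m, q, t

A0 = {m, t}
A1: add {q} — q (Eve) has q→m.
A2 = A1; e.g. k (Adam) can still go to p. Fixed point.
Eve's winning region = {m, q, t}.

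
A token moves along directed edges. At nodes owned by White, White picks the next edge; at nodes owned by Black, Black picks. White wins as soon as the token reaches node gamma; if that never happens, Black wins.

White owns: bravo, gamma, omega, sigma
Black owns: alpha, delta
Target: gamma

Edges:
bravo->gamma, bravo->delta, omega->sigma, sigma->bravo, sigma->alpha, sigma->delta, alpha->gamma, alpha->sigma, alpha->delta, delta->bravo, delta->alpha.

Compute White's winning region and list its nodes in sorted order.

bravo, gamma, omega, sigma

A0 = {gamma}
A1: add {bravo} — bravo (White) has bravo→gamma.
A2: add {sigma} — sigma (White) has sigma→bravo.
A3: add {omega} — omega (White) has omega→sigma.
A4 = A3; e.g. alpha (Black) can still go to delta. Fixed point.
White's winning region = {bravo, gamma, omega, sigma}.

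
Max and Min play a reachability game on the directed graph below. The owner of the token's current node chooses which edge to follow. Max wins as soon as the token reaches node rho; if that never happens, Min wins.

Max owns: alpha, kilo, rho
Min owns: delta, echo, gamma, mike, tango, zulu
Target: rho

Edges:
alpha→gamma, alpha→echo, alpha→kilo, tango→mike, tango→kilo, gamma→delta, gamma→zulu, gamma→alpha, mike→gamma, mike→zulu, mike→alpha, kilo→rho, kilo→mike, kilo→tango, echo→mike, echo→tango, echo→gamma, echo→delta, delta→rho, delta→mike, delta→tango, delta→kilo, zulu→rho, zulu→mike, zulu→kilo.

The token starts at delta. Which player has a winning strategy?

Min

A0 = {rho}
A1: add {kilo} — kilo (Max) has kilo→rho.
A2: add {alpha} — alpha (Max) has alpha→kilo.
A3 = A2; e.g. mike (Min) can still go to gamma. Fixed point.
delta never enters the attractor, so Min can avoid the target forever.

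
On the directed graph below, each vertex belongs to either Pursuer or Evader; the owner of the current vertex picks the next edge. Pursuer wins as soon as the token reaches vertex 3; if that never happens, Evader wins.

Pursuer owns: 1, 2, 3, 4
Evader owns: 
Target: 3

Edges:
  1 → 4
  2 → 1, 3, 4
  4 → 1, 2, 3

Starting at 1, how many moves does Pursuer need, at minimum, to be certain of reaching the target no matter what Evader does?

2

A0 = {3}
A1: add {2, 4} — 2 (Pursuer) has 2→3; 4 (Pursuer) has 4→3.
A2: add {1} — 1 (Pursuer) has 1→4.
A2 = all vertices. Fixed point.
1 enters the attractor at level 2, so Pursuer can force the target in 2 moves from there.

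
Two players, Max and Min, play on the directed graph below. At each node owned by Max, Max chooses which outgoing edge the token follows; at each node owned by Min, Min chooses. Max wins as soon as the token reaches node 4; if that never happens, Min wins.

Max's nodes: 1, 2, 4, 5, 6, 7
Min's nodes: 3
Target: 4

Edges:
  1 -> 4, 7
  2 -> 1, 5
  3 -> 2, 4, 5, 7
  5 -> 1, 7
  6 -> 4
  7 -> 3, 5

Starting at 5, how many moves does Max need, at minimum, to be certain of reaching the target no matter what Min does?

A0 = {4}
A1: add {1, 6} — 1 (Max) has 1→4; 6 (Max) has 6→4.
A2: add {2, 5} — 2 (Max) has 2→1; 5 (Max) has 5→1.
5 enters the attractor at level 2, so Max can force the target in 2 moves from there.

2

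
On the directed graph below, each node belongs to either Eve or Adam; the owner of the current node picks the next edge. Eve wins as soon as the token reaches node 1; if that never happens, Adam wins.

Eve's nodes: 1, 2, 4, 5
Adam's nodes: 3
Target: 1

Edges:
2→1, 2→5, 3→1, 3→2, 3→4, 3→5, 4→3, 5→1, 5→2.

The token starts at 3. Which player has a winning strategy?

Adam

A0 = {1}
A1: add {2, 5} — 2 (Eve) has 2→1; 5 (Eve) has 5→1.
A2 = A1; e.g. 3 (Adam) can still go to 4. Fixed point.
3 never enters the attractor, so Adam can avoid the target forever.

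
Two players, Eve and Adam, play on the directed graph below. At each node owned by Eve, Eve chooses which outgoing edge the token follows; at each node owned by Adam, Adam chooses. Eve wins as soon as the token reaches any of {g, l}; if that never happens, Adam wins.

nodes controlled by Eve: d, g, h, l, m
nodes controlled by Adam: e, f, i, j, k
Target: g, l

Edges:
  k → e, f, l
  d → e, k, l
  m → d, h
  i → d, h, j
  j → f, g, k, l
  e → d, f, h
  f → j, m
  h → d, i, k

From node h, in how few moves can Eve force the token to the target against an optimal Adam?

2

A0 = {g, l}
A1: add {d} — d (Eve) has d→l.
A2: add {h, m} — h (Eve) has h→d; m (Eve) has m→d.
A3 = A2; e.g. e (Adam) can still go to f. Fixed point.
h enters the attractor at level 2, so Eve can force the target in 2 moves from there.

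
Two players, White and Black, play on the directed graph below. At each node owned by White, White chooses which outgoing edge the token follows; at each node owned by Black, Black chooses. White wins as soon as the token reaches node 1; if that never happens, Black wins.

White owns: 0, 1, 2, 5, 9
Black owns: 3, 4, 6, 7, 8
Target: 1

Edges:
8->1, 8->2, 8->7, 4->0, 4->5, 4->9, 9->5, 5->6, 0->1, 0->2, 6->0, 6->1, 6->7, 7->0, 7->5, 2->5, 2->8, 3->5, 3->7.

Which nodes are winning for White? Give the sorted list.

A0 = {1}
A1: add {0} — 0 (White) has 0→1.
A2 = A1; e.g. 2 (White) has no edge into A1. Fixed point.
White's winning region = {0, 1}.

0, 1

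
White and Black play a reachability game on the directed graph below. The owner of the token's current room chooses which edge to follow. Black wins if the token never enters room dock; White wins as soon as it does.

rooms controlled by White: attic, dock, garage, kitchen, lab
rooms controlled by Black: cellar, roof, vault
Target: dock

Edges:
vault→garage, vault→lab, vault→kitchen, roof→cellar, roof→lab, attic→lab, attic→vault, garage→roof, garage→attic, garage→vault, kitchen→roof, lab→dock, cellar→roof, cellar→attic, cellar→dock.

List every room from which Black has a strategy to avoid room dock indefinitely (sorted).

A0 = {dock}
A1: add {lab} — lab (White) has lab→dock.
A2: add {attic} — attic (White) has attic→lab.
A3: add {garage} — garage (White) has garage→attic.
A4 = A3; e.g. roof (Black) can still go to cellar. Fixed point.
White's attractor = {attic, dock, garage, lab}; Black avoids the target exactly from the complement.

cellar, kitchen, roof, vault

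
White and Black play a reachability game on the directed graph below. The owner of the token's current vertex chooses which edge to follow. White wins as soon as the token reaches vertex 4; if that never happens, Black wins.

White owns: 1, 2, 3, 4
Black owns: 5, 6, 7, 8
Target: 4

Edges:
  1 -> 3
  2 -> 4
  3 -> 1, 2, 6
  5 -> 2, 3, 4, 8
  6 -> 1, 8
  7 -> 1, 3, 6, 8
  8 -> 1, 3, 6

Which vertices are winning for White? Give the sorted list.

1, 2, 3, 4

A0 = {4}
A1: add {2} — 2 (White) has 2→4.
A2: add {3} — 3 (White) has 3→2.
A3: add {1} — 1 (White) has 1→3.
A4 = A3; e.g. 5 (Black) can still go to 8. Fixed point.
White's winning region = {1, 2, 3, 4}.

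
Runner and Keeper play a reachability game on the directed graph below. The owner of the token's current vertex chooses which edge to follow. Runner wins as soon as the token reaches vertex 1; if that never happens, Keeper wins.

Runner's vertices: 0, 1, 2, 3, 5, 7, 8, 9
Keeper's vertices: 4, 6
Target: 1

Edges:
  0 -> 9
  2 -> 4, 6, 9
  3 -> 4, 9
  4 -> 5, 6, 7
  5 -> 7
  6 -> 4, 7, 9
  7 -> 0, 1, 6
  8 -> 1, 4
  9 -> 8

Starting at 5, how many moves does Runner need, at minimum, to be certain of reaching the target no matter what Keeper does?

A0 = {1}
A1: add {7, 8} — 7 (Runner) has 7→1; 8 (Runner) has 8→1.
A2: add {5, 9} — 5 (Runner) has 5→7; 9 (Runner) has 9→8.
5 enters the attractor at level 2, so Runner can force the target in 2 moves from there.

2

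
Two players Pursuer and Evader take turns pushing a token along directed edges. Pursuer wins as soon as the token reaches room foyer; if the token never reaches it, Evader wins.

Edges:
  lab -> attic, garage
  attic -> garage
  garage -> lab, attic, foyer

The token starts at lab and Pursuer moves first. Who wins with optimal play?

Pursuer

Track states (vertex, player-to-move).
A0 = {(foyer,Pursuer), (foyer,Evader)}
A1: add {(garage,Pursuer)}.
A2: add {(attic,Evader)}.
A3: add {(lab,Pursuer)}.
(lab,Pursuer) ∈ A3 ⇒ Pursuer forces the target.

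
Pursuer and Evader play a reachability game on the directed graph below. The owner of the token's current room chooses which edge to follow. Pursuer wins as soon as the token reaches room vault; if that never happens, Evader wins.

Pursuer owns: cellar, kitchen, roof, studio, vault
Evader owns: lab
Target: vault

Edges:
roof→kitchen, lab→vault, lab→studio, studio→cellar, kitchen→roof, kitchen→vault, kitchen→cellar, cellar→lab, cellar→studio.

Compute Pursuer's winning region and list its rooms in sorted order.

kitchen, roof, vault

A0 = {vault}
A1: add {kitchen} — kitchen (Pursuer) has kitchen→vault.
A2: add {roof} — roof (Pursuer) has roof→kitchen.
A3 = A2; e.g. lab (Evader) can still go to studio. Fixed point.
Pursuer's winning region = {kitchen, roof, vault}.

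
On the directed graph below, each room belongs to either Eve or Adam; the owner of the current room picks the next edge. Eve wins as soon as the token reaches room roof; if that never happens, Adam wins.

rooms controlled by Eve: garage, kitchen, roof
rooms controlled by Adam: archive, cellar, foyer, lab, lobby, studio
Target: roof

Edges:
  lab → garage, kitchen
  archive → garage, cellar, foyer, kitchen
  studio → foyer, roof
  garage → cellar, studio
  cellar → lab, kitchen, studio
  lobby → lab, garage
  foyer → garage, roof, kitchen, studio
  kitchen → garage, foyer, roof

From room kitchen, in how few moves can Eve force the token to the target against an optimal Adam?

A0 = {roof}
A1: add {kitchen} — kitchen (Eve) has kitchen→roof.
A2 = A1; e.g. lab (Adam) can still go to garage. Fixed point.
kitchen enters the attractor at level 1, so Eve can force the target in 1 move from there.

1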